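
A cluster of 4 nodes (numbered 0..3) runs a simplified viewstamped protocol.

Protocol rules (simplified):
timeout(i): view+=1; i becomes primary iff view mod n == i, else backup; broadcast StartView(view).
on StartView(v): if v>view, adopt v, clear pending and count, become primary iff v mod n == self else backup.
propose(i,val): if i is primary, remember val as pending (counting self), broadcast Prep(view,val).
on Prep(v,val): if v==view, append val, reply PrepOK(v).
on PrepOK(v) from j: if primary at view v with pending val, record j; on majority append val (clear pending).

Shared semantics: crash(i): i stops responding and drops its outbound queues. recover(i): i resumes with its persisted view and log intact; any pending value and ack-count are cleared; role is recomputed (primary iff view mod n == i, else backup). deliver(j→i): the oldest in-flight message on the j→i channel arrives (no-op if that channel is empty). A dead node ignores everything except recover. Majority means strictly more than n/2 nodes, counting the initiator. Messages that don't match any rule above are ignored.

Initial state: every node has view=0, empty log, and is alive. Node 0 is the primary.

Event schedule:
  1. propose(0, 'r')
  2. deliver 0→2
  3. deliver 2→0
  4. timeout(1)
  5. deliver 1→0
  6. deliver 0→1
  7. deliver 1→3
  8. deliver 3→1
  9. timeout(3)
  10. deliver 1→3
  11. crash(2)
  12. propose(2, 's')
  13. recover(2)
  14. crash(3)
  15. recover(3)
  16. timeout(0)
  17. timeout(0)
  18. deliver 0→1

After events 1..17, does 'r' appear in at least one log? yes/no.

yes

1. propose(0,'r'):  nop
2. deliver 0→2:  <2:back v0 r>
3. deliver 2→0:  nop
4. timeout(1):  <1:prim v1 ->
5. deliver 1→0:  <0:back v1 ->
6. deliver 0→1:  nop
7. deliver 1→3:  <3:back v1 ->
8. deliver 3→1:  nop
9. timeout(3):  <3:back v2 ->
10. deliver 1→3:  nop
11. crash(2):  <2:✗back v0 r>
12. propose(2,'s'):  nop
13. recover(2):  <2:back v0 r>
14. crash(3):  <3:✗back v2 ->
15. recover(3):  <3:back v2 ->
16. timeout(0):  <0:back v2 ->
17. timeout(0):  <0:back v3 ->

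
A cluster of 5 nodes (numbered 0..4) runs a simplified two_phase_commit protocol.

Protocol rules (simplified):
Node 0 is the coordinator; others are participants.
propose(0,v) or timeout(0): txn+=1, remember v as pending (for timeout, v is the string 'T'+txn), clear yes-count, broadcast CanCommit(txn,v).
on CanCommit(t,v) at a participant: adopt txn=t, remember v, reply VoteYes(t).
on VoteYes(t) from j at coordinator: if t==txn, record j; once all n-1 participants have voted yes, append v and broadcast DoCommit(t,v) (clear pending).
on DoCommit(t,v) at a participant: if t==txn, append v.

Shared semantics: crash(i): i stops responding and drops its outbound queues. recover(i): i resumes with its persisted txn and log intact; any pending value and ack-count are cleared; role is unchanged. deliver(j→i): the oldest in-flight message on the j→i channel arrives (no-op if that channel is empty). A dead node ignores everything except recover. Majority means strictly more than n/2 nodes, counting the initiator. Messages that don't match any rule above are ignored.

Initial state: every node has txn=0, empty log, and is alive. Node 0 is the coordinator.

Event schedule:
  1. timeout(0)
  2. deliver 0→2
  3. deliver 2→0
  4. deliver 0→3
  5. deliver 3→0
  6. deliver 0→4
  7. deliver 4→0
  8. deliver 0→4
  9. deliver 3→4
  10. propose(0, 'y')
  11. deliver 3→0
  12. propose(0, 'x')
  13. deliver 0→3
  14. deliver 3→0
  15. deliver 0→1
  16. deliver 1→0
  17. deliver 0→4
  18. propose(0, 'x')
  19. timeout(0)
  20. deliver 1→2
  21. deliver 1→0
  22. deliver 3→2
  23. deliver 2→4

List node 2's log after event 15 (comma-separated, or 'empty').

[1] timeout(0) → N0(coor t1 [-])
[2] deliver 0→2 → N2(part t1 [-])
[3] deliver 2→0 → ∅
[4] deliver 0→3 → N3(part t1 [-])
[5] deliver 3→0 → ∅
[6] deliver 0→4 → N4(part t1 [-])
[7] deliver 4→0 → ∅
[8] deliver 0→4 → ∅
[9] deliver 3→4 → ∅
[10] propose(0,'y') → N0(coor t2 [-])
[11] deliver 3→0 → ∅
[12] propose(0,'x') → N0(coor t3 [-])
[13] deliver 0→3 → N3(part t2 [-])
[14] deliver 3→0 → ∅
[15] deliver 0→1 → N1(part t1 [-])

empty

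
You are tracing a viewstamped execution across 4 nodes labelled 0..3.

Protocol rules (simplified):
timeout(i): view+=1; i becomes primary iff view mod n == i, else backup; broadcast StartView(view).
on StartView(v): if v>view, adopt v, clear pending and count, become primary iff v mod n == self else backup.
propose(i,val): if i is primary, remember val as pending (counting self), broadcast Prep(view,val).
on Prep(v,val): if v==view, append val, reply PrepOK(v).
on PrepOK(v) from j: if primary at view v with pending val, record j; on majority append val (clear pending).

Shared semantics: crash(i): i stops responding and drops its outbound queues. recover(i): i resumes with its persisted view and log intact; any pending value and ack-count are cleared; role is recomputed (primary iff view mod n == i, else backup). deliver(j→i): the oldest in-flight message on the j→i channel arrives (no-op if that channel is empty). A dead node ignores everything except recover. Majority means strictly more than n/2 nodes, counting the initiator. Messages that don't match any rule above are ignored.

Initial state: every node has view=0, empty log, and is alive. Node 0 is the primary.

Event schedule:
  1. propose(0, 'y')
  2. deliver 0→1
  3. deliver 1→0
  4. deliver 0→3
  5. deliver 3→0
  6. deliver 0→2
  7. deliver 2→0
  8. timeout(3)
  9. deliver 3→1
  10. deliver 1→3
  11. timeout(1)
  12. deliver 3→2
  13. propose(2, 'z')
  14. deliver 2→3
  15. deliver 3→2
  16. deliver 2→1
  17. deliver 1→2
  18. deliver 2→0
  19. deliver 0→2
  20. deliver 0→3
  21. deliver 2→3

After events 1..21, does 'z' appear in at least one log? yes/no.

1. propose(0,'y'):  nop
2. deliver 0→1:  <1:back v0 y>
3. deliver 1→0:  nop
4. deliver 0→3:  <3:back v0 y>
5. deliver 3→0:  <0:prim v0 y>
6. deliver 0→2:  <2:back v0 y>
7. deliver 2→0:  nop
8. timeout(3):  <3:back v1 y>
9. deliver 3→1:  <1:prim v1 y>
10. deliver 1→3:  nop
11. timeout(1):  <1:back v2 y>
12. deliver 3→2:  <2:back v1 y>
13. propose(2,'z'):  nop
14. deliver 2→3:  nop
15. deliver 3→2:  nop
16. deliver 2→1:  nop
17. deliver 1→2:  <2:prim v2 y>
18. deliver 2→0:  nop
19. deliver 0→2:  nop
20. deliver 0→3:  nop
21. deliver 2→3:  nop

no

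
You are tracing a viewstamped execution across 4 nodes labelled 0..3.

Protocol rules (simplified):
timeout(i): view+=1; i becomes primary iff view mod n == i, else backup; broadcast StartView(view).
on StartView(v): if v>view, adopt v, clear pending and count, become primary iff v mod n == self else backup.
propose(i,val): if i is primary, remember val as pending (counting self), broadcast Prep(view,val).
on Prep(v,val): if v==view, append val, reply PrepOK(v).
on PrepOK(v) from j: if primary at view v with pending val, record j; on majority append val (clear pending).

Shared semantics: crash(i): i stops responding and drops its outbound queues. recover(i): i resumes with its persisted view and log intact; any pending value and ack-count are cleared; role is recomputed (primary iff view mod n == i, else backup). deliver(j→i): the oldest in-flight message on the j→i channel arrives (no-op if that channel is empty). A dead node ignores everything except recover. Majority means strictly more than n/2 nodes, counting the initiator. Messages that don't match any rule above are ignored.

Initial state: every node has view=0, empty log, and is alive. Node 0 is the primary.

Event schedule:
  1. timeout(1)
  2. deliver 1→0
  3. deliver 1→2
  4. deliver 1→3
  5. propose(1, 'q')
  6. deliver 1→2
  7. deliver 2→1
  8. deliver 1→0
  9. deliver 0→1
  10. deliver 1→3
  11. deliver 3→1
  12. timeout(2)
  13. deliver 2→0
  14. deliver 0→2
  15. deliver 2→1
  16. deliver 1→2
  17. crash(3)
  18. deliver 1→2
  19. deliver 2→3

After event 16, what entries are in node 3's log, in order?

q

e1 timeout(1): 1[prim,v=1,-]
e2 deliver 1→0: 0[back,v=1,-]
e3 deliver 1→2: 2[back,v=1,-]
e4 deliver 1→3: 3[back,v=1,-]
e5 propose(1,'q'): ·
e6 deliver 1→2: 2[back,v=1,q]
e7 deliver 2→1: ·
e8 deliver 1→0: 0[back,v=1,q]
e9 deliver 0→1: 1[prim,v=1,q]
e10 deliver 1→3: 3[back,v=1,q]
e11 deliver 3→1: ·
e12 timeout(2): 2[prim,v=2,q]
e13 deliver 2→0: 0[back,v=2,q]
e14 deliver 0→2: ·
e15 deliver 2→1: 1[back,v=2,q]
e16 deliver 1→2: ·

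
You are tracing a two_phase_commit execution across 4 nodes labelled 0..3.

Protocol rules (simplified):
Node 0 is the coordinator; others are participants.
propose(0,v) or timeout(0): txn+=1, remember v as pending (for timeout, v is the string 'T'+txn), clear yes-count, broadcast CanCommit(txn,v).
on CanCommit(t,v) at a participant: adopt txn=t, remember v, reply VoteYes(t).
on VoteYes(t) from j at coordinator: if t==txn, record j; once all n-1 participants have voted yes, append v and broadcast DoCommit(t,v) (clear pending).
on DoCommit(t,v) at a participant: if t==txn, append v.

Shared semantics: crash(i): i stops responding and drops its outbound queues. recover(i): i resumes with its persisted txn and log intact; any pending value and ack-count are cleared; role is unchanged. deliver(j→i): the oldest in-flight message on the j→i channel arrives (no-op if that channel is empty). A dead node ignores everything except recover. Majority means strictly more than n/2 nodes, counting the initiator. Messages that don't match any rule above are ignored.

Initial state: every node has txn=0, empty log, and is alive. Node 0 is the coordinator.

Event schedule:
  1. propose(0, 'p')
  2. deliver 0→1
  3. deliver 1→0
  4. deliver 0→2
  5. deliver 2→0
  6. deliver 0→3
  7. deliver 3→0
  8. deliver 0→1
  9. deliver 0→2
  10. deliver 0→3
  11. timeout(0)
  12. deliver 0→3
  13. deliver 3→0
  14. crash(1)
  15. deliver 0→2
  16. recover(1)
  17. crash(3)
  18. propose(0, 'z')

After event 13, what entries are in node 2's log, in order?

after 1 — propose(0,'p'): n0:coor/t1/[-]
after 2 — deliver 0→1: n1:part/t1/[-]
after 3 — deliver 1→0: ·
after 4 — deliver 0→2: n2:part/t1/[-]
after 5 — deliver 2→0: ·
after 6 — deliver 0→3: n3:part/t1/[-]
after 7 — deliver 3→0: n0:coor/t1/[p]
after 8 — deliver 0→1: n1:part/t1/[p]
after 9 — deliver 0→2: n2:part/t1/[p]
after 10 — deliver 0→3: n3:part/t1/[p]
after 11 — timeout(0): n0:coor/t2/[p]
after 12 — deliver 0→3: n3:part/t2/[p]
after 13 — deliver 3→0: ·

p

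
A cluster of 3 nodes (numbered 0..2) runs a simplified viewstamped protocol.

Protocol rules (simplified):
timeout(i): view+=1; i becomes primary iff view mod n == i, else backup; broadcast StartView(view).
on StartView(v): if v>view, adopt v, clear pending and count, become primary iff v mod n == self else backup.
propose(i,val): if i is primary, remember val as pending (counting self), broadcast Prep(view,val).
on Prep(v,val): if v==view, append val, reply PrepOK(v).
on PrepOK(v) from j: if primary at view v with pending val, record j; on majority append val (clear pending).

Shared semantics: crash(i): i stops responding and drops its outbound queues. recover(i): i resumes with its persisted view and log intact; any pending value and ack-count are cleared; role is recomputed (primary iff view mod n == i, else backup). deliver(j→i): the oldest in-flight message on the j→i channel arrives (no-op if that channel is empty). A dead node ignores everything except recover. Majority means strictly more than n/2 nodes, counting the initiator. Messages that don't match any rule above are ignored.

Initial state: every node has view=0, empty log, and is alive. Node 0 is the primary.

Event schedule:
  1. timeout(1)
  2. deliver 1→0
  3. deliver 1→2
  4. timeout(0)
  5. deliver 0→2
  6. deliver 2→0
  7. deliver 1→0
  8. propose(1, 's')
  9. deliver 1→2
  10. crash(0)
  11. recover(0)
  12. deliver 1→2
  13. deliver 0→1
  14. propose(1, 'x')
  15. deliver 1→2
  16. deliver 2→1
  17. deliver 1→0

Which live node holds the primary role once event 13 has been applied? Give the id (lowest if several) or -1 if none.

1

step 1 timeout(1): 1={prim,v=1,log=-}
step 2 deliver 1→0: 0={back,v=1,log=-}
step 3 deliver 1→2: 2={back,v=1,log=-}
step 4 timeout(0): 0={back,v=2,log=-}
step 5 deliver 0→2: 2={prim,v=2,log=-}
step 6 deliver 2→0: —
step 7 deliver 1→0: —
step 8 propose(1,'s'): —
step 9 deliver 1→2: —
step 10 crash(0): 0={✗back,v=2,log=-}
step 11 recover(0): 0={back,v=2,log=-}
step 12 deliver 1→2: —
step 13 deliver 0→1: —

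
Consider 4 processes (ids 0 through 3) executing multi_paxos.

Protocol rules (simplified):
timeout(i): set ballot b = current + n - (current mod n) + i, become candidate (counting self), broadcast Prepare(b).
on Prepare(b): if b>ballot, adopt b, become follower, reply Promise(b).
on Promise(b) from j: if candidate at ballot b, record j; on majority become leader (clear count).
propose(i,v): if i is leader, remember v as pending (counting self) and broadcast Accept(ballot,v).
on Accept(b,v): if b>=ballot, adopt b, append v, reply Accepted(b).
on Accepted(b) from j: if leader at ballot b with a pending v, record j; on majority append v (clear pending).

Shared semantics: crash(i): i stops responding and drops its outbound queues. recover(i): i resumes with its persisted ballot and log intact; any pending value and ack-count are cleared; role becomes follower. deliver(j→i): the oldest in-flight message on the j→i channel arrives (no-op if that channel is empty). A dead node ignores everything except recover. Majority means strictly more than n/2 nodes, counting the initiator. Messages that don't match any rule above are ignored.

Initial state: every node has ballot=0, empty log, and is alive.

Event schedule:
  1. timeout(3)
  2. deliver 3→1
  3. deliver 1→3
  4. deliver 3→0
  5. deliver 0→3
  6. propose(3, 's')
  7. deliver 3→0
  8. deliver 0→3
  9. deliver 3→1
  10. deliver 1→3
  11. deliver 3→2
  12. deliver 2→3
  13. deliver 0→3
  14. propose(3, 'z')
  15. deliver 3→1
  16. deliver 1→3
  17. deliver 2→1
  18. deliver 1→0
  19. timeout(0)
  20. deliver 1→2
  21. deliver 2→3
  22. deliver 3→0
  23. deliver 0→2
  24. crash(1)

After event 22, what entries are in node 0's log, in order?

s

e1 timeout(3): 3[cand,b=7,-]
e2 deliver 3→1: 1[foll,b=7,-]
e3 deliver 1→3: ·
e4 deliver 3→0: 0[foll,b=7,-]
e5 deliver 0→3: 3[lead,b=7,-]
e6 propose(3,'s'): ·
e7 deliver 3→0: 0[foll,b=7,s]
e8 deliver 0→3: ·
e9 deliver 3→1: 1[foll,b=7,s]
e10 deliver 1→3: 3[lead,b=7,s]
e11 deliver 3→2: 2[foll,b=7,-]
e12 deliver 2→3: ·
e13 deliver 0→3: ·
e14 propose(3,'z'): ·
e15 deliver 3→1: 1[foll,b=7,s,z]
e16 deliver 1→3: ·
e17 deliver 2→1: ·
e18 deliver 1→0: ·
e19 timeout(0): 0[cand,b=8,s]
e20 deliver 1→2: ·
e21 deliver 2→3: ·
e22 deliver 3→0: ·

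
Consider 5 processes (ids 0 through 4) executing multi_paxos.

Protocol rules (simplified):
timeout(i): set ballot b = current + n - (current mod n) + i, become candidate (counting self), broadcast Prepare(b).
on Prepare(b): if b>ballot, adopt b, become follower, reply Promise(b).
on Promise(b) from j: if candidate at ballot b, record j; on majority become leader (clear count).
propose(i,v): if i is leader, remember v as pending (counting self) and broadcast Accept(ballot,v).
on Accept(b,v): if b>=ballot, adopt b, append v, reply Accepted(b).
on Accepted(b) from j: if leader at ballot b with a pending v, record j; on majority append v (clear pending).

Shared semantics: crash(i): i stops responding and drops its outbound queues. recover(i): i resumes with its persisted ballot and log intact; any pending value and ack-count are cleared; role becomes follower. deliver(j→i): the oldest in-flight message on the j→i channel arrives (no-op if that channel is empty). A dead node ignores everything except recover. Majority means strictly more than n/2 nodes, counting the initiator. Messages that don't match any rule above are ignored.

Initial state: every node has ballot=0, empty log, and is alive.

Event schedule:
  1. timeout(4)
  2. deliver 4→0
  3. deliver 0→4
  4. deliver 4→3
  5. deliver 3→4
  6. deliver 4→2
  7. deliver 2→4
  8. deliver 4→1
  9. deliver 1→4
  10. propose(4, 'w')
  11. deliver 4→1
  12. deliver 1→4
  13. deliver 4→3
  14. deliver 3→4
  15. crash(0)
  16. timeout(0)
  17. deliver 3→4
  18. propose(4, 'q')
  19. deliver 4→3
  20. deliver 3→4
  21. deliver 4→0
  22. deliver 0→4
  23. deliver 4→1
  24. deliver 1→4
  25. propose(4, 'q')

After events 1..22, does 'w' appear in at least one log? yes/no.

1. timeout(4):  <4:cand b9 ->
2. deliver 4→0:  <0:foll b9 ->
3. deliver 0→4:  nop
4. deliver 4→3:  <3:foll b9 ->
5. deliver 3→4:  <4:lead b9 ->
6. deliver 4→2:  <2:foll b9 ->
7. deliver 2→4:  nop
8. deliver 4→1:  <1:foll b9 ->
9. deliver 1→4:  nop
10. propose(4,'w'):  nop
11. deliver 4→1:  <1:foll b9 w>
12. deliver 1→4:  nop
13. deliver 4→3:  <3:foll b9 w>
14. deliver 3→4:  <4:lead b9 w>
15. crash(0):  <0:✗foll b9 ->
16. timeout(0):  nop
17. deliver 3→4:  nop
18. propose(4,'q'):  nop
19. deliver 4→3:  <3:foll b9 w,q>
20. deliver 3→4:  nop
21. deliver 4→0:  nop
22. deliver 0→4:  nop

yes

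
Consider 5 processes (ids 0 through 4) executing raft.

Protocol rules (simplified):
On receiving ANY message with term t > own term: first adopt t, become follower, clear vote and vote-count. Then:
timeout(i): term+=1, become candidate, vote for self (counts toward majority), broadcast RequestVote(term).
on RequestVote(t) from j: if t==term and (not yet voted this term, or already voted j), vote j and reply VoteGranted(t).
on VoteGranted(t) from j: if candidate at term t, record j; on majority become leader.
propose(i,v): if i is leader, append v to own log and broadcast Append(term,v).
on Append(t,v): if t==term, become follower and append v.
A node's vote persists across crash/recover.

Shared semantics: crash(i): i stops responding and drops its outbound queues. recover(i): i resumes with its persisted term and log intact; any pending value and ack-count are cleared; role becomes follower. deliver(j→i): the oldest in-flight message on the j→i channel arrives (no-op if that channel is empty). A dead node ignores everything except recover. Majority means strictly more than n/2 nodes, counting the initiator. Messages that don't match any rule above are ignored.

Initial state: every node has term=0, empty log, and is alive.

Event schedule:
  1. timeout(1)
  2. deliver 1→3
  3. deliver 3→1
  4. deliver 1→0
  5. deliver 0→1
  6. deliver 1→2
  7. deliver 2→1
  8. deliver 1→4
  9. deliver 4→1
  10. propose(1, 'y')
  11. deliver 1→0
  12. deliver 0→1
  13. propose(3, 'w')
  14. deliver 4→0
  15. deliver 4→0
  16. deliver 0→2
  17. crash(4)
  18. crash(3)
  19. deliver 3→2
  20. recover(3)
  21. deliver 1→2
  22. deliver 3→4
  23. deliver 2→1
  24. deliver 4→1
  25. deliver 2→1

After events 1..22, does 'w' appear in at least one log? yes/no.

after 1 — timeout(1): n1:cand/t1/[-]
after 2 — deliver 1→3: n3:foll/t1/[-]
after 3 — deliver 3→1: ·
after 4 — deliver 1→0: n0:foll/t1/[-]
after 5 — deliver 0→1: n1:lead/t1/[-]
after 6 — deliver 1→2: n2:foll/t1/[-]
after 7 — deliver 2→1: ·
after 8 — deliver 1→4: n4:foll/t1/[-]
after 9 — deliver 4→1: ·
after 10 — propose(1,'y'): n1:lead/t1/[y]
after 11 — deliver 1→0: n0:foll/t1/[y]
after 12 — deliver 0→1: ·
after 13 — propose(3,'w'): ·
after 14 — deliver 4→0: ·
after 15 — deliver 4→0: ·
after 16 — deliver 0→2: ·
after 17 — crash(4): n4:✗foll/t1/[-]
after 18 — crash(3): n3:✗foll/t1/[-]
after 19 — deliver 3→2: ·
after 20 — recover(3): n3:foll/t1/[-]
after 21 — deliver 1→2: n2:foll/t1/[y]
after 22 — deliver 3→4: ·

no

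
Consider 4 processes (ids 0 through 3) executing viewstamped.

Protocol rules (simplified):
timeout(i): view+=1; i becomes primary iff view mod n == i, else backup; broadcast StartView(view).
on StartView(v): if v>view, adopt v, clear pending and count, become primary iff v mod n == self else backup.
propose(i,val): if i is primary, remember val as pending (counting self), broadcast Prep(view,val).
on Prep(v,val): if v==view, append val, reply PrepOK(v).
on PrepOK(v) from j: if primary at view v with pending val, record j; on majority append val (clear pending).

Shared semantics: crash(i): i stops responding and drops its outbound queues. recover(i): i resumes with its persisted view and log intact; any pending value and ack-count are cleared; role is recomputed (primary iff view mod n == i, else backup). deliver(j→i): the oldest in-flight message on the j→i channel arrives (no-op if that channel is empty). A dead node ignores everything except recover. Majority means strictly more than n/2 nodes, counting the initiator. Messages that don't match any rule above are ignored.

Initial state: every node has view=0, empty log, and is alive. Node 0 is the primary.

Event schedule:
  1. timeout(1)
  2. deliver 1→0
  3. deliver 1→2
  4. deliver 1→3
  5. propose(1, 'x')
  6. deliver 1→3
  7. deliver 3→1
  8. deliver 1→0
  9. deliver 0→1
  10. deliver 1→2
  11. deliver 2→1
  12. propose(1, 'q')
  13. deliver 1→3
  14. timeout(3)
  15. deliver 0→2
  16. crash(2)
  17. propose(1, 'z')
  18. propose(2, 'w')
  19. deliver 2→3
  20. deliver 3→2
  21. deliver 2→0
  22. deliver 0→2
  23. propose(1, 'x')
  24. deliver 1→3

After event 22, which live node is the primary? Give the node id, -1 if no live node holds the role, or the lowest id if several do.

e1 timeout(1): 1[prim,v=1,-]
e2 deliver 1→0: 0[back,v=1,-]
e3 deliver 1→2: 2[back,v=1,-]
e4 deliver 1→3: 3[back,v=1,-]
e5 propose(1,'x'): ·
e6 deliver 1→3: 3[back,v=1,x]
e7 deliver 3→1: ·
e8 deliver 1→0: 0[back,v=1,x]
e9 deliver 0→1: 1[prim,v=1,x]
e10 deliver 1→2: 2[back,v=1,x]
e11 deliver 2→1: ·
e12 propose(1,'q'): ·
e13 deliver 1→3: 3[back,v=1,x,q]
e14 timeout(3): 3[back,v=2,x,q]
e15 deliver 0→2: ·
e16 crash(2): 2[✗back,v=1,x]
e17 propose(1,'z'): ·
e18 propose(2,'w'): ·
e19 deliver 2→3: ·
e20 deliver 3→2: ·
e21 deliver 2→0: ·
e22 deliver 0→2: ·

1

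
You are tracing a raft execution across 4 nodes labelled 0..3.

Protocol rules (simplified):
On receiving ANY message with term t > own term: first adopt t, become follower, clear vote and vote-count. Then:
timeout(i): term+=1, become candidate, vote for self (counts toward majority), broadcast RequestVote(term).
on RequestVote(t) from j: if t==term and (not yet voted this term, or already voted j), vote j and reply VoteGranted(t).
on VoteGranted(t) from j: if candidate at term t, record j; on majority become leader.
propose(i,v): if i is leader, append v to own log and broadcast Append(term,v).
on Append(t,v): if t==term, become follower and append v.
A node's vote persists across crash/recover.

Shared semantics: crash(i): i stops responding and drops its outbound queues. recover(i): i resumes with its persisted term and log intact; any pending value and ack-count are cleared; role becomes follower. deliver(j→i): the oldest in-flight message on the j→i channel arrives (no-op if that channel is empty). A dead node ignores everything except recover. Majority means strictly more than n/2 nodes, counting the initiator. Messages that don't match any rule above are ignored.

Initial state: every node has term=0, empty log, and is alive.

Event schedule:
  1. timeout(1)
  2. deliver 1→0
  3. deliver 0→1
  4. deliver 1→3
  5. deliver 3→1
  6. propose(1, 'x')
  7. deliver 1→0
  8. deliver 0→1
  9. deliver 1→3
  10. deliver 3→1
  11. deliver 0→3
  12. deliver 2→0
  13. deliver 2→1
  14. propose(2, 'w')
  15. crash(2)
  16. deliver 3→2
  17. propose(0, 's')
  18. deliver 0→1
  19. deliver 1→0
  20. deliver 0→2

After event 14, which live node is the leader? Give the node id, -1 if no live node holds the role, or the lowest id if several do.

1

step 1 timeout(1): 1={cand,t=1,log=-}
step 2 deliver 1→0: 0={foll,t=1,log=-}
step 3 deliver 0→1: —
step 4 deliver 1→3: 3={foll,t=1,log=-}
step 5 deliver 3→1: 1={lead,t=1,log=-}
step 6 propose(1,'x'): 1={lead,t=1,log=x}
step 7 deliver 1→0: 0={foll,t=1,log=x}
step 8 deliver 0→1: —
step 9 deliver 1→3: 3={foll,t=1,log=x}
step 10 deliver 3→1: —
step 11 deliver 0→3: —
step 12 deliver 2→0: —
step 13 deliver 2→1: —
step 14 propose(2,'w'): —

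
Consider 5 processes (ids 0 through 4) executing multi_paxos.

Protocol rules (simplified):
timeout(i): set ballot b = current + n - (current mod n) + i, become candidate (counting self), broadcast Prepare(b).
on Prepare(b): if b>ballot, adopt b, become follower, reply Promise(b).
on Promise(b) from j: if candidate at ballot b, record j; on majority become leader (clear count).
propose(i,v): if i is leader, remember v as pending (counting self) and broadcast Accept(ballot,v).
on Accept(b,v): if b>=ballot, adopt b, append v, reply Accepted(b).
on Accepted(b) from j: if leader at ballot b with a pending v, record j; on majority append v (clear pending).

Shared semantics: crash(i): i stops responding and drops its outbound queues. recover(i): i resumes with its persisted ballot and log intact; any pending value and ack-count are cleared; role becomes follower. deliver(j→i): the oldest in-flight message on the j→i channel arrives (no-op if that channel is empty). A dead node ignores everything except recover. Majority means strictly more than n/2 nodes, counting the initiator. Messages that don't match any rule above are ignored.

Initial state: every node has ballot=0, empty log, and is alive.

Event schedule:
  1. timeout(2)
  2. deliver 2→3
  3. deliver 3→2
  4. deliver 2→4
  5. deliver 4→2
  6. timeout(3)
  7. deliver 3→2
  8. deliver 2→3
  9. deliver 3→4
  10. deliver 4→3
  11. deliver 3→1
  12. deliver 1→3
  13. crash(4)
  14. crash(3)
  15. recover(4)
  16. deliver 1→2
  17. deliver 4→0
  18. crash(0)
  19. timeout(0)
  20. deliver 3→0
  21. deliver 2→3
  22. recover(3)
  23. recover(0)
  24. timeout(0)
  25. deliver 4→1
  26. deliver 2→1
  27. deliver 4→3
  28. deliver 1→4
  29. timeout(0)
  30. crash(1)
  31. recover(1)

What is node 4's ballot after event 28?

13

1. timeout(2):  <2:cand b7 ->
2. deliver 2→3:  <3:foll b7 ->
3. deliver 3→2:  nop
4. deliver 2→4:  <4:foll b7 ->
5. deliver 4→2:  <2:lead b7 ->
6. timeout(3):  <3:cand b13 ->
7. deliver 3→2:  <2:foll b13 ->
8. deliver 2→3:  nop
9. deliver 3→4:  <4:foll b13 ->
10. deliver 4→3:  <3:lead b13 ->
11. deliver 3→1:  <1:foll b13 ->
12. deliver 1→3:  nop
13. crash(4):  <4:✗foll b13 ->
14. crash(3):  <3:✗lead b13 ->
15. recover(4):  <4:foll b13 ->
16. deliver 1→2:  nop
17. deliver 4→0:  nop
18. crash(0):  <0:✗foll b0 ->
19. timeout(0):  nop
20. deliver 3→0:  nop
21. deliver 2→3:  nop
22. recover(3):  <3:foll b13 ->
23. recover(0):  <0:foll b0 ->
24. timeout(0):  <0:cand b5 ->
25. deliver 4→1:  nop
26. deliver 2→1:  nop
27. deliver 4→3:  nop
28. deliver 1→4:  nop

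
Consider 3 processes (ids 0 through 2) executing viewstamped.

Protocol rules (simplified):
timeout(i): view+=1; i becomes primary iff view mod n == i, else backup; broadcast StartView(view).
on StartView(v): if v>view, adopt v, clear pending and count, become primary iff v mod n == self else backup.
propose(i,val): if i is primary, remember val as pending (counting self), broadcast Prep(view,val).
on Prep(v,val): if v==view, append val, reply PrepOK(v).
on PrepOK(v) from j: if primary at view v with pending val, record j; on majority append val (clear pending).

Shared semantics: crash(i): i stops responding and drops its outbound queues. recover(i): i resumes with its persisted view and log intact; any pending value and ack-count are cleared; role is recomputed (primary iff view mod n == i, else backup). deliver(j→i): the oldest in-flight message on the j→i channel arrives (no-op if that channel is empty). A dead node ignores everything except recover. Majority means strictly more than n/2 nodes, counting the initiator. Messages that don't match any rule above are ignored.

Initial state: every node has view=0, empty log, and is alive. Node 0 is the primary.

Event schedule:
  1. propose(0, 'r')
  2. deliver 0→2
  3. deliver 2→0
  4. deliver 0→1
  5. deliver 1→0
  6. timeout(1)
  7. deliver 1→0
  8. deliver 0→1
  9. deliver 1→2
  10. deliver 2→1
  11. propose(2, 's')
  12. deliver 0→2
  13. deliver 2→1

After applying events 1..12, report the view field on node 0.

e1 propose(0,'r'): ·
e2 deliver 0→2: 2[back,v=0,r]
e3 deliver 2→0: 0[prim,v=0,r]
e4 deliver 0→1: 1[back,v=0,r]
e5 deliver 1→0: ·
e6 timeout(1): 1[prim,v=1,r]
e7 deliver 1→0: 0[back,v=1,r]
e8 deliver 0→1: ·
e9 deliver 1→2: 2[back,v=1,r]
e10 deliver 2→1: ·
e11 propose(2,'s'): ·
e12 deliver 0→2: ·

1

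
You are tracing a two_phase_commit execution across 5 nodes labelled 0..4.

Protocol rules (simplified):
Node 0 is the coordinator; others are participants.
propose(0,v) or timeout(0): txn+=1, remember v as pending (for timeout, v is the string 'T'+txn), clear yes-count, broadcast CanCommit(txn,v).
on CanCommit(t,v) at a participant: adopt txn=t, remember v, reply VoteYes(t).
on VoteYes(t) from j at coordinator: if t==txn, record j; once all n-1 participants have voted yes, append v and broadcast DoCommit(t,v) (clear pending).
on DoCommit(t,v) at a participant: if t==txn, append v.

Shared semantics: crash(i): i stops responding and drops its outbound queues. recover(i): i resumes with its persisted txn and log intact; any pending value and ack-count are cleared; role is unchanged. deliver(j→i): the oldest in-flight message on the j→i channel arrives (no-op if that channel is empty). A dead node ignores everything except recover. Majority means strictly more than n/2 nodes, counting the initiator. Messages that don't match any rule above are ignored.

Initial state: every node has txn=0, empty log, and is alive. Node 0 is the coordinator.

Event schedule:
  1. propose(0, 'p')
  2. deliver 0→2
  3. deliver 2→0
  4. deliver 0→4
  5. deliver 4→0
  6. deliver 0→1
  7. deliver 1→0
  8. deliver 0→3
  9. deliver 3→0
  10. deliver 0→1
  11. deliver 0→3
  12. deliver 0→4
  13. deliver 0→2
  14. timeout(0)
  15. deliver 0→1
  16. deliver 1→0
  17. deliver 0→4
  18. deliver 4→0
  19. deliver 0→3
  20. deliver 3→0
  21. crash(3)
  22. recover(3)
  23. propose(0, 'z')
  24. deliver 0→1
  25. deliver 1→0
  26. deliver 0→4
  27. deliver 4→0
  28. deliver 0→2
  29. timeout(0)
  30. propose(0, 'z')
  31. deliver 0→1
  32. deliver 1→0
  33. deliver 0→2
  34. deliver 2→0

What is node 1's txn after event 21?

[1] propose(0,'p') → N0(coor t1 [-])
[2] deliver 0→2 → N2(part t1 [-])
[3] deliver 2→0 → ∅
[4] deliver 0→4 → N4(part t1 [-])
[5] deliver 4→0 → ∅
[6] deliver 0→1 → N1(part t1 [-])
[7] deliver 1→0 → ∅
[8] deliver 0→3 → N3(part t1 [-])
[9] deliver 3→0 → N0(coor t1 [p])
[10] deliver 0→1 → N1(part t1 [p])
[11] deliver 0→3 → N3(part t1 [p])
[12] deliver 0→4 → N4(part t1 [p])
[13] deliver 0→2 → N2(part t1 [p])
[14] timeout(0) → N0(coor t2 [p])
[15] deliver 0→1 → N1(part t2 [p])
[16] deliver 1→0 → ∅
[17] deliver 0→4 → N4(part t2 [p])
[18] deliver 4→0 → ∅
[19] deliver 0→3 → N3(part t2 [p])
[20] deliver 3→0 → ∅
[21] crash(3) → N3(✗part t2 [p])

2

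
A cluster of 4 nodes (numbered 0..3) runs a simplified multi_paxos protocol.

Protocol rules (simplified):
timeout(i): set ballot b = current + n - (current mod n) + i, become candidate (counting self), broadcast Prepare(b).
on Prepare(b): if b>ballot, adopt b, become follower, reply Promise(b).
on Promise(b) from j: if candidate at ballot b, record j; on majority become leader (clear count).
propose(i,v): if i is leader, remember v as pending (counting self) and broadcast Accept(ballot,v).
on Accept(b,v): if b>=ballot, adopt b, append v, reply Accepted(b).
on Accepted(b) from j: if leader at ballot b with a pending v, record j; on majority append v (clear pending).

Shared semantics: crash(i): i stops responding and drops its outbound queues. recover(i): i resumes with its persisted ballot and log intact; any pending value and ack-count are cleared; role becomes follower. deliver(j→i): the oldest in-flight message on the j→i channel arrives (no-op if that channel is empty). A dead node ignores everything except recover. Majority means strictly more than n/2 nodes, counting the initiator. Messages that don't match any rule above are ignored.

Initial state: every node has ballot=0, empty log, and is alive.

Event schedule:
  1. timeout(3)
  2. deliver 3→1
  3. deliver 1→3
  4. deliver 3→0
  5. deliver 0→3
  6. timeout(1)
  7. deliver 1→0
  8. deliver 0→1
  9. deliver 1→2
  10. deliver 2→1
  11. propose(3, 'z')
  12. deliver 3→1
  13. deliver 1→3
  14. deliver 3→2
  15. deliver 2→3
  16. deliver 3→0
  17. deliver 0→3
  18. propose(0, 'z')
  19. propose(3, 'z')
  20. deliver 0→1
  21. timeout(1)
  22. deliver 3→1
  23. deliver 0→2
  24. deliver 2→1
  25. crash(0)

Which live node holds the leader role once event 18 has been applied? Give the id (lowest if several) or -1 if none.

1

step 1 timeout(3): 3={cand,b=7,log=-}
step 2 deliver 3→1: 1={foll,b=7,log=-}
step 3 deliver 1→3: —
step 4 deliver 3→0: 0={foll,b=7,log=-}
step 5 deliver 0→3: 3={lead,b=7,log=-}
step 6 timeout(1): 1={cand,b=9,log=-}
step 7 deliver 1→0: 0={foll,b=9,log=-}
step 8 deliver 0→1: —
step 9 deliver 1→2: 2={foll,b=9,log=-}
step 10 deliver 2→1: 1={lead,b=9,log=-}
step 11 propose(3,'z'): —
step 12 deliver 3→1: —
step 13 deliver 1→3: 3={foll,b=9,log=-}
step 14 deliver 3→2: —
step 15 deliver 2→3: —
step 16 deliver 3→0: —
step 17 deliver 0→3: —
step 18 propose(0,'z'): —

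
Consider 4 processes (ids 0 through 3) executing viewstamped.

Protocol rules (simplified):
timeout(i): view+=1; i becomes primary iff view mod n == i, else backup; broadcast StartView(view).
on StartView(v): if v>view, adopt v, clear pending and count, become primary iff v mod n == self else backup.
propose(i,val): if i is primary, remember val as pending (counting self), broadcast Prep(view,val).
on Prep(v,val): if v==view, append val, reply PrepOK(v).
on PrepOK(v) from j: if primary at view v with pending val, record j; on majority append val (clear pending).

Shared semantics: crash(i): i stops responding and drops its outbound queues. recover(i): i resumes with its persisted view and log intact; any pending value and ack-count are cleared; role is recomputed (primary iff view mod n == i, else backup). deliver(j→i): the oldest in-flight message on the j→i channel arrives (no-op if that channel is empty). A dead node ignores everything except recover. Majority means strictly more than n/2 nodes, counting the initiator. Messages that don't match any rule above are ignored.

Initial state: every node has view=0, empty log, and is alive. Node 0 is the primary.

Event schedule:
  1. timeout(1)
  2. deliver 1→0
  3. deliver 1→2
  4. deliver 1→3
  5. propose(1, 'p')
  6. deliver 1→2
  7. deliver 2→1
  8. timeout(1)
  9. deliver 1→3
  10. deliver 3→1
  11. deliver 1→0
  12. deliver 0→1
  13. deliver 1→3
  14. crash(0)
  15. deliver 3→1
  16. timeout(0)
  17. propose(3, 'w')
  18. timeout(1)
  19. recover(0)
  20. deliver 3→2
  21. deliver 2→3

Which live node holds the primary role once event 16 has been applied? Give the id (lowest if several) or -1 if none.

1. timeout(1):  <1:prim v1 ->
2. deliver 1→0:  <0:back v1 ->
3. deliver 1→2:  <2:back v1 ->
4. deliver 1→3:  <3:back v1 ->
5. propose(1,'p'):  nop
6. deliver 1→2:  <2:back v1 p>
7. deliver 2→1:  nop
8. timeout(1):  <1:back v2 ->
9. deliver 1→3:  <3:back v1 p>
10. deliver 3→1:  nop
11. deliver 1→0:  <0:back v1 p>
12. deliver 0→1:  nop
13. deliver 1→3:  <3:back v2 p>
14. crash(0):  <0:✗back v1 p>
15. deliver 3→1:  nop
16. timeout(0):  nop

-1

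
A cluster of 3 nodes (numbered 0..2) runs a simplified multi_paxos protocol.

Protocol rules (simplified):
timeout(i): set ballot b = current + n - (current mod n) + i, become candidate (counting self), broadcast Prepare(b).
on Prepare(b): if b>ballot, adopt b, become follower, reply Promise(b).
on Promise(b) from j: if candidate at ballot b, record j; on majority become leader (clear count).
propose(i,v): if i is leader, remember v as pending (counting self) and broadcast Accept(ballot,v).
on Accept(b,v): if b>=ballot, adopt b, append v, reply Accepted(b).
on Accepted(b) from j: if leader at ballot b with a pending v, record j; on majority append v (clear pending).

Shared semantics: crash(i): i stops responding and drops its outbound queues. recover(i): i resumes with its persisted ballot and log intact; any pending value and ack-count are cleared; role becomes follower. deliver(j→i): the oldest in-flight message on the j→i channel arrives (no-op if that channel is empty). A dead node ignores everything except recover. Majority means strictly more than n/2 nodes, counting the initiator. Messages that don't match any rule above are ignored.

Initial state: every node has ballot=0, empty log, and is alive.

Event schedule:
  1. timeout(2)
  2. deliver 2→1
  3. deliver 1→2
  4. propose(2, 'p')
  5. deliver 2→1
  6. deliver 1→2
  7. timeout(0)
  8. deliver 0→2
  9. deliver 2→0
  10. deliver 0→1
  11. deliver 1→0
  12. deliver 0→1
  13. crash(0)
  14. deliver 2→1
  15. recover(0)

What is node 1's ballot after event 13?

5

step 1 timeout(2): 2={cand,b=5,log=-}
step 2 deliver 2→1: 1={foll,b=5,log=-}
step 3 deliver 1→2: 2={lead,b=5,log=-}
step 4 propose(2,'p'): —
step 5 deliver 2→1: 1={foll,b=5,log=p}
step 6 deliver 1→2: 2={lead,b=5,log=p}
step 7 timeout(0): 0={cand,b=3,log=-}
step 8 deliver 0→2: —
step 9 deliver 2→0: 0={foll,b=5,log=-}
step 10 deliver 0→1: —
step 11 deliver 1→0: —
step 12 deliver 0→1: —
step 13 crash(0): 0={✗foll,b=5,log=-}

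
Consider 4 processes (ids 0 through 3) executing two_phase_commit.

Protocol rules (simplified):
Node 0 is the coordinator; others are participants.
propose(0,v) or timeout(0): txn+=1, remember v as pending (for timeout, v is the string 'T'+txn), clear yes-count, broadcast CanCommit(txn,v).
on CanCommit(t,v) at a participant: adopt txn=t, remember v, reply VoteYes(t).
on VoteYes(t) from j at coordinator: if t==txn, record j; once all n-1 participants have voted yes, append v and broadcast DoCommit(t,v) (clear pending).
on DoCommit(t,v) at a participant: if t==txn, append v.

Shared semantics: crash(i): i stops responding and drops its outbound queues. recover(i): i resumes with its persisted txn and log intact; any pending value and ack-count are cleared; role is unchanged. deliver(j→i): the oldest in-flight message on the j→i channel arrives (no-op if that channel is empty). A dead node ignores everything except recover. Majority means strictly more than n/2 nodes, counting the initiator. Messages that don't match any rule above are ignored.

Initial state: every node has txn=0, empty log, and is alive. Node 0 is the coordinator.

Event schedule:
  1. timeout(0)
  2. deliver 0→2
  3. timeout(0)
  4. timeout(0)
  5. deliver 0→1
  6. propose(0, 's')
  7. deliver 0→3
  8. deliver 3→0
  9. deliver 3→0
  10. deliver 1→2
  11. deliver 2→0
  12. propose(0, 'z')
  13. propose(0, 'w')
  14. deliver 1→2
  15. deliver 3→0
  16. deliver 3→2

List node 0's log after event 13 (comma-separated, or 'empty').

empty

step 1 timeout(0): 0={coor,t=1,log=-}
step 2 deliver 0→2: 2={part,t=1,log=-}
step 3 timeout(0): 0={coor,t=2,log=-}
step 4 timeout(0): 0={coor,t=3,log=-}
step 5 deliver 0→1: 1={part,t=1,log=-}
step 6 propose(0,'s'): 0={coor,t=4,log=-}
step 7 deliver 0→3: 3={part,t=1,log=-}
step 8 deliver 3→0: —
step 9 deliver 3→0: —
step 10 deliver 1→2: —
step 11 deliver 2→0: —
step 12 propose(0,'z'): 0={coor,t=5,log=-}
step 13 propose(0,'w'): 0={coor,t=6,log=-}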